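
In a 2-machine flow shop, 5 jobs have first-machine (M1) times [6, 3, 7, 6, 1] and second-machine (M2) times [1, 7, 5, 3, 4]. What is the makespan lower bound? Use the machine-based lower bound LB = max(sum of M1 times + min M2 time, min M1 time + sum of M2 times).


LB1 = sum(M1 times) + min(M2 times) = 23 + 1 = 24
LB2 = min(M1 times) + sum(M2 times) = 1 + 20 = 21
Lower bound = max(LB1, LB2) = max(24, 21) = 24

24


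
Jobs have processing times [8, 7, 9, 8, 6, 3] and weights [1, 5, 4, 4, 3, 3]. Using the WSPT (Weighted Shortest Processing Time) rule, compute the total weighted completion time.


Compute p/w ratios and sort ascending (WSPT): [(3, 3), (7, 5), (8, 4), (6, 3), (9, 4), (8, 1)]
Compute weighted completion times:
  Job (p=3,w=3): C=3, w*C=3*3=9
  Job (p=7,w=5): C=10, w*C=5*10=50
  Job (p=8,w=4): C=18, w*C=4*18=72
  Job (p=6,w=3): C=24, w*C=3*24=72
  Job (p=9,w=4): C=33, w*C=4*33=132
  Job (p=8,w=1): C=41, w*C=1*41=41
Total weighted completion time = 376

376


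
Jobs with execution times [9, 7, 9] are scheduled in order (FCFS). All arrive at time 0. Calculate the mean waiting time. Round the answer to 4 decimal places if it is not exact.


FCFS order (as given): [9, 7, 9]
Waiting times:
  Job 1: wait = 0
  Job 2: wait = 9
  Job 3: wait = 16
Sum of waiting times = 25
Average waiting time = 25/3 = 8.3333

8.3333


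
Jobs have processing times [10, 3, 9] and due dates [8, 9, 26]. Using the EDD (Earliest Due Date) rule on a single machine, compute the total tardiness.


Sort by due date (EDD order): [(10, 8), (3, 9), (9, 26)]
Compute completion times and tardiness:
  Job 1: p=10, d=8, C=10, tardiness=max(0,10-8)=2
  Job 2: p=3, d=9, C=13, tardiness=max(0,13-9)=4
  Job 3: p=9, d=26, C=22, tardiness=max(0,22-26)=0
Total tardiness = 6

6


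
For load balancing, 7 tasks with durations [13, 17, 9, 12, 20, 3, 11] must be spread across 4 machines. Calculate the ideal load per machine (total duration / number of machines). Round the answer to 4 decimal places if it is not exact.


Total processing time = 13 + 17 + 9 + 12 + 20 + 3 + 11 = 85
Number of machines = 4
Ideal balanced load = 85 / 4 = 21.25

21.25


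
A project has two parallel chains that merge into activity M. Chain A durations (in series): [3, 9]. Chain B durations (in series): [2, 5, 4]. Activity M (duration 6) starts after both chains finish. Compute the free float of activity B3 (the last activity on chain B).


ES(B3) = sum of predecessors on chain B = 7
EF(B3) = ES + duration = 7 + 4 = 11
Successor of B3 is M. ES(M) = max(sum(A), sum(B)) = max(12, 11) = 12
Free float = ES(successor) - EF(current) = 12 - 11 = 1

1


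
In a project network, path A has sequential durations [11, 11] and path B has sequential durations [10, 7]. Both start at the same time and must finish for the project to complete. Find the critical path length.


Path A total = 11 + 11 = 22
Path B total = 10 + 7 = 17
Critical path = longest path = max(22, 17) = 22

22


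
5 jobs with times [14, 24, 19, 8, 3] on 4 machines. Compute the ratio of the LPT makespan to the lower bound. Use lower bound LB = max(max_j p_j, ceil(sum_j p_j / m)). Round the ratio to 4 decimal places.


LPT order: [24, 19, 14, 8, 3]
Machine loads after assignment: [24, 19, 14, 11]
LPT makespan = 24
Lower bound = max(max_job, ceil(total/4)) = max(24, 17) = 24
Ratio = 24 / 24 = 1.0

1.0


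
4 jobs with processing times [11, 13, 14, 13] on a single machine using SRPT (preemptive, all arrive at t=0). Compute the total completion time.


Since all jobs arrive at t=0, SRPT equals SPT ordering.
SPT order: [11, 13, 13, 14]
Completion times:
  Job 1: p=11, C=11
  Job 2: p=13, C=24
  Job 3: p=13, C=37
  Job 4: p=14, C=51
Total completion time = 11 + 24 + 37 + 51 = 123

123


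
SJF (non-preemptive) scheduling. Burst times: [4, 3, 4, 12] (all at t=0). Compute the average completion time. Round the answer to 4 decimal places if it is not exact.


SJF order (ascending): [3, 4, 4, 12]
Completion times:
  Job 1: burst=3, C=3
  Job 2: burst=4, C=7
  Job 3: burst=4, C=11
  Job 4: burst=12, C=23
Average completion = 44/4 = 11.0

11.0


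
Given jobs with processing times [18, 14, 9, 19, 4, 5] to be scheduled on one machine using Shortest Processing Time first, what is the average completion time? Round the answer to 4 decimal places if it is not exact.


Sort jobs by processing time (SPT order): [4, 5, 9, 14, 18, 19]
Compute completion times sequentially:
  Job 1: processing = 4, completes at 4
  Job 2: processing = 5, completes at 9
  Job 3: processing = 9, completes at 18
  Job 4: processing = 14, completes at 32
  Job 5: processing = 18, completes at 50
  Job 6: processing = 19, completes at 69
Sum of completion times = 182
Average completion time = 182/6 = 30.3333

30.3333


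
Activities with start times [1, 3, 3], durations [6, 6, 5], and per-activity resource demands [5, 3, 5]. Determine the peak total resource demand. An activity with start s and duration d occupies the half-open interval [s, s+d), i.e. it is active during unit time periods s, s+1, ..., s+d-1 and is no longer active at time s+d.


Each activity i is active on [start_i, start_i + duration_i).
Compute total resource usage per time slot:
  t=0: active resources = [], total = 0
  t=1: active resources = [5], total = 5
  t=2: active resources = [5], total = 5
  t=3: active resources = [5, 3, 5], total = 13
  t=4: active resources = [5, 3, 5], total = 13
  t=5: active resources = [5, 3, 5], total = 13
  t=6: active resources = [5, 3, 5], total = 13
  t=7: active resources = [3, 5], total = 8
  t=8: active resources = [3], total = 3
Peak resource demand = 13

13


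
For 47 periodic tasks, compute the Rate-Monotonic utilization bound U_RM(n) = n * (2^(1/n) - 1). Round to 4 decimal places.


Compute 2^(1/47) = 1.0148570979
Subtract 1: 1.0148570979 - 1 = 0.0148570979
Multiply by n: 47 * 0.0148570979 = 0.6982836013
Round to 4 dp: 0.6983

0.6983


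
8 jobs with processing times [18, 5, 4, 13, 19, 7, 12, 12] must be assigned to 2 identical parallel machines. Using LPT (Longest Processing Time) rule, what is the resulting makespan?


Sort jobs in decreasing order (LPT): [19, 18, 13, 12, 12, 7, 5, 4]
Assign each job to the least loaded machine:
  Machine 1: jobs [19, 12, 12, 4], load = 47
  Machine 2: jobs [18, 13, 7, 5], load = 43
Makespan = max load = 47

47


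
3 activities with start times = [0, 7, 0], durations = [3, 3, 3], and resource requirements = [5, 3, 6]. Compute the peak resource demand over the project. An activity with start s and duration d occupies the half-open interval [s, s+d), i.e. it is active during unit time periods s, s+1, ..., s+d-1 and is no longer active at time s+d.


Each activity i is active on [start_i, start_i + duration_i).
Compute total resource usage per time slot:
  t=0: active resources = [5, 6], total = 11
  t=1: active resources = [5, 6], total = 11
  t=2: active resources = [5, 6], total = 11
  t=3: active resources = [], total = 0
  t=4: active resources = [], total = 0
  t=5: active resources = [], total = 0
  t=6: active resources = [], total = 0
  t=7: active resources = [3], total = 3
  t=8: active resources = [3], total = 3
  t=9: active resources = [3], total = 3
Peak resource demand = 11

11


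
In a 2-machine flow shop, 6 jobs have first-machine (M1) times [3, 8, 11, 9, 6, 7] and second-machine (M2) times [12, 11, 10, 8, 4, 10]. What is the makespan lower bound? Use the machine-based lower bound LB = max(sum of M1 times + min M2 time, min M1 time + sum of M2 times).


LB1 = sum(M1 times) + min(M2 times) = 44 + 4 = 48
LB2 = min(M1 times) + sum(M2 times) = 3 + 55 = 58
Lower bound = max(LB1, LB2) = max(48, 58) = 58

58


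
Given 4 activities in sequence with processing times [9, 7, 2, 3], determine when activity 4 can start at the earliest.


Activity 4 starts after activities 1 through 3 complete.
Predecessor durations: [9, 7, 2]
ES = 9 + 7 + 2 = 18

18


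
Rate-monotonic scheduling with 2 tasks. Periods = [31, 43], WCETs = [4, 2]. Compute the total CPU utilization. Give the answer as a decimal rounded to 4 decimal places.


Compute individual utilizations (exact fractions):
  Task 1: C/T = 4/31 (approx. 0.129)
  Task 2: C/T = 2/43 (approx. 0.0465)
Total utilization U = 4/31 + 2/43 = 234/1333
Rounded to 4 decimal places: U = 0.1755
RM (Liu & Layland) bound for 2 tasks = 0.828427; compare with U = 234/1333 (approx. 0.175544)
U <= bound, so schedulable by RM sufficient condition.

0.1755


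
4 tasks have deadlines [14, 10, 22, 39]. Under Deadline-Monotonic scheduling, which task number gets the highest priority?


Sort tasks by relative deadline (ascending):
  Task 2: deadline = 10
  Task 1: deadline = 14
  Task 3: deadline = 22
  Task 4: deadline = 39
Priority order (highest first): [2, 1, 3, 4]
Highest priority task = 2

2


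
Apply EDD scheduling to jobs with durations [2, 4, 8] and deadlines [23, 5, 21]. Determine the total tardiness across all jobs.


Sort by due date (EDD order): [(4, 5), (8, 21), (2, 23)]
Compute completion times and tardiness:
  Job 1: p=4, d=5, C=4, tardiness=max(0,4-5)=0
  Job 2: p=8, d=21, C=12, tardiness=max(0,12-21)=0
  Job 3: p=2, d=23, C=14, tardiness=max(0,14-23)=0
Total tardiness = 0

0


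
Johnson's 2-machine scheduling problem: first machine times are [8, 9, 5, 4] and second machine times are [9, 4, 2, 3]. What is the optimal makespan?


Apply Johnson's rule:
  Group 1 (a <= b): [(1, 8, 9)]
  Group 2 (a > b): [(2, 9, 4), (4, 4, 3), (3, 5, 2)]
Optimal job order: [1, 2, 4, 3]
Schedule:
  Job 1: M1 done at 8, M2 done at 17
  Job 2: M1 done at 17, M2 done at 21
  Job 4: M1 done at 21, M2 done at 24
  Job 3: M1 done at 26, M2 done at 28
Makespan = 28

28


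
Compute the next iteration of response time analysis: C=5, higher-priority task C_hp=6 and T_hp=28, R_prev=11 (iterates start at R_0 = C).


R_next = C + ceil(R_prev / T_hp) * C_hp
ceil(11 / 28) = ceil(0.3929) = 1
Interference = 1 * 6 = 6
R_next = 5 + 6 = 11
R_next = R_prev, so the iteration has converged (response time = 11).

11


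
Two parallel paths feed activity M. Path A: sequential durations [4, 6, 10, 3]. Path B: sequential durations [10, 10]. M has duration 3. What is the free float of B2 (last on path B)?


ES(B2) = sum of predecessors on chain B = 10
EF(B2) = ES + duration = 10 + 10 = 20
Successor of B2 is M. ES(M) = max(sum(A), sum(B)) = max(23, 20) = 23
Free float = ES(successor) - EF(current) = 23 - 20 = 3

3


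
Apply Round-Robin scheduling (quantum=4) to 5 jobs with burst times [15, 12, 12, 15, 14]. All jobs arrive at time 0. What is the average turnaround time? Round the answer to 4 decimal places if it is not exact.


Time quantum = 4
Execution trace:
  J1 runs 4 units, time = 4
  J2 runs 4 units, time = 8
  J3 runs 4 units, time = 12
  J4 runs 4 units, time = 16
  J5 runs 4 units, time = 20
  J1 runs 4 units, time = 24
  J2 runs 4 units, time = 28
  J3 runs 4 units, time = 32
  J4 runs 4 units, time = 36
  J5 runs 4 units, time = 40
  J1 runs 4 units, time = 44
  J2 runs 4 units, time = 48
  J3 runs 4 units, time = 52
  J4 runs 4 units, time = 56
  J5 runs 4 units, time = 60
  J1 runs 3 units, time = 63
  J4 runs 3 units, time = 66
  J5 runs 2 units, time = 68
Finish times: [63, 48, 52, 66, 68]
Average turnaround = 297/5 = 59.4

59.4


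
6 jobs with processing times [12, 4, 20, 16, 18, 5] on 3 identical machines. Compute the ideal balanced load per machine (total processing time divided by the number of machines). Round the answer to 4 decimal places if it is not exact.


Total processing time = 12 + 4 + 20 + 16 + 18 + 5 = 75
Number of machines = 3
Ideal balanced load = 75 / 3 = 25.0

25.0


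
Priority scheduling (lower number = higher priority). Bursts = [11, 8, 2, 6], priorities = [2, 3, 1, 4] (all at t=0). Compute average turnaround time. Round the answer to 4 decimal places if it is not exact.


Sort by priority (ascending = highest first):
Order: [(1, 2), (2, 11), (3, 8), (4, 6)]
Completion times:
  Priority 1, burst=2, C=2
  Priority 2, burst=11, C=13
  Priority 3, burst=8, C=21
  Priority 4, burst=6, C=27
Average turnaround = 63/4 = 15.75

15.75


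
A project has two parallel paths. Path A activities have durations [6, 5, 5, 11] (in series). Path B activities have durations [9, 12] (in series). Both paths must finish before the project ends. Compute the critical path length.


Path A total = 6 + 5 + 5 + 11 = 27
Path B total = 9 + 12 = 21
Critical path = longest path = max(27, 21) = 27

27


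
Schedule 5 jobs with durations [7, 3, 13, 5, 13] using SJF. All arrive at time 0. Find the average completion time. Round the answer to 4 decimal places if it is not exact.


SJF order (ascending): [3, 5, 7, 13, 13]
Completion times:
  Job 1: burst=3, C=3
  Job 2: burst=5, C=8
  Job 3: burst=7, C=15
  Job 4: burst=13, C=28
  Job 5: burst=13, C=41
Average completion = 95/5 = 19.0

19.0


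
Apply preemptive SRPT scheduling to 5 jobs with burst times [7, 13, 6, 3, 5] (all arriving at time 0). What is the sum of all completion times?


Since all jobs arrive at t=0, SRPT equals SPT ordering.
SPT order: [3, 5, 6, 7, 13]
Completion times:
  Job 1: p=3, C=3
  Job 2: p=5, C=8
  Job 3: p=6, C=14
  Job 4: p=7, C=21
  Job 5: p=13, C=34
Total completion time = 3 + 8 + 14 + 21 + 34 = 80

80


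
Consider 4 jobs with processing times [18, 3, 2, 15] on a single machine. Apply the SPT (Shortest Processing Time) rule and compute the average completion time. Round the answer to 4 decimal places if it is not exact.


Sort jobs by processing time (SPT order): [2, 3, 15, 18]
Compute completion times sequentially:
  Job 1: processing = 2, completes at 2
  Job 2: processing = 3, completes at 5
  Job 3: processing = 15, completes at 20
  Job 4: processing = 18, completes at 38
Sum of completion times = 65
Average completion time = 65/4 = 16.25

16.25


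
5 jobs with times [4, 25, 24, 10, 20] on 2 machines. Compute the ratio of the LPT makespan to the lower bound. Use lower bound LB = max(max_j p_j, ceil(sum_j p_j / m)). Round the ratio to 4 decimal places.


LPT order: [25, 24, 20, 10, 4]
Machine loads after assignment: [39, 44]
LPT makespan = 44
Lower bound = max(max_job, ceil(total/2)) = max(25, 42) = 42
Ratio = 44 / 42 = 1.0476

1.0476


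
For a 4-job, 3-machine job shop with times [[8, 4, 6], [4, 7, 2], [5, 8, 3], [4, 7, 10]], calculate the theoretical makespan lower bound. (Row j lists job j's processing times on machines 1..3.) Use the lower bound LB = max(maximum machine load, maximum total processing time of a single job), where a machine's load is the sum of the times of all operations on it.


Machine loads:
  Machine 1: 8 + 4 + 5 + 4 = 21
  Machine 2: 4 + 7 + 8 + 7 = 26
  Machine 3: 6 + 2 + 3 + 10 = 21
Max machine load = 26
Job totals:
  Job 1: 18
  Job 2: 13
  Job 3: 16
  Job 4: 21
Max job total = 21
Lower bound = max(26, 21) = 26

26


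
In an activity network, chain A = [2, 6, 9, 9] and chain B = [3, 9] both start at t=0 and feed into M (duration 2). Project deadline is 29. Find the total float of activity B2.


Forward pass: ES(B2) = sum of predecessors on chain B = 3
EF = ES + duration = 3 + 9 = 12
Backward pass: LF(M) = deadline = 29; LS(M) = 29 - 2 = 27
LF(B2) = LS(M) - sum(successors on chain B) = 27 - 0 = 27
LS = LF - duration = 27 - 9 = 18
Total float = LS - ES = 18 - 3 = 15

15


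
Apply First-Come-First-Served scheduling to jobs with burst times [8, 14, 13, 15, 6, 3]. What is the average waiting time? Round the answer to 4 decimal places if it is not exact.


FCFS order (as given): [8, 14, 13, 15, 6, 3]
Waiting times:
  Job 1: wait = 0
  Job 2: wait = 8
  Job 3: wait = 22
  Job 4: wait = 35
  Job 5: wait = 50
  Job 6: wait = 56
Sum of waiting times = 171
Average waiting time = 171/6 = 28.5

28.5


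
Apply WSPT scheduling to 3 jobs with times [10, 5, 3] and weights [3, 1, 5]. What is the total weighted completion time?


Compute p/w ratios and sort ascending (WSPT): [(3, 5), (10, 3), (5, 1)]
Compute weighted completion times:
  Job (p=3,w=5): C=3, w*C=5*3=15
  Job (p=10,w=3): C=13, w*C=3*13=39
  Job (p=5,w=1): C=18, w*C=1*18=18
Total weighted completion time = 72

72


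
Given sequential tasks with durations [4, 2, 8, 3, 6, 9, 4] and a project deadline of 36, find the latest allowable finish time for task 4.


LF(activity 4) = deadline - sum of successor durations
Successors: activities 5 through 7 with durations [6, 9, 4]
Sum of successor durations = 19
LF = 36 - 19 = 17

17


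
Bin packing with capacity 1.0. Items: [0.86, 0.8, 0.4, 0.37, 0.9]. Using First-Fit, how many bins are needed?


Place items sequentially using First-Fit:
  Item 0.86 -> new Bin 1
  Item 0.8 -> new Bin 2
  Item 0.4 -> new Bin 3
  Item 0.37 -> Bin 3 (now 0.77)
  Item 0.9 -> new Bin 4
Total bins used = 4

4


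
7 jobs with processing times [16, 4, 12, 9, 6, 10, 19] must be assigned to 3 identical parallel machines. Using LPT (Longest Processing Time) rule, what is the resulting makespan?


Sort jobs in decreasing order (LPT): [19, 16, 12, 10, 9, 6, 4]
Assign each job to the least loaded machine:
  Machine 1: jobs [19, 6], load = 25
  Machine 2: jobs [16, 9], load = 25
  Machine 3: jobs [12, 10, 4], load = 26
Makespan = max load = 26

26


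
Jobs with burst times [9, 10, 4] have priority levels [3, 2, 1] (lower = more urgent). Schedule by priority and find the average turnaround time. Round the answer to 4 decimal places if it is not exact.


Sort by priority (ascending = highest first):
Order: [(1, 4), (2, 10), (3, 9)]
Completion times:
  Priority 1, burst=4, C=4
  Priority 2, burst=10, C=14
  Priority 3, burst=9, C=23
Average turnaround = 41/3 = 13.6667

13.6667


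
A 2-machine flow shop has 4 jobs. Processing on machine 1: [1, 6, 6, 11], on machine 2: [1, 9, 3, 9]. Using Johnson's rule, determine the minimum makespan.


Apply Johnson's rule:
  Group 1 (a <= b): [(1, 1, 1), (2, 6, 9)]
  Group 2 (a > b): [(4, 11, 9), (3, 6, 3)]
Optimal job order: [1, 2, 4, 3]
Schedule:
  Job 1: M1 done at 1, M2 done at 2
  Job 2: M1 done at 7, M2 done at 16
  Job 4: M1 done at 18, M2 done at 27
  Job 3: M1 done at 24, M2 done at 30
Makespan = 30

30


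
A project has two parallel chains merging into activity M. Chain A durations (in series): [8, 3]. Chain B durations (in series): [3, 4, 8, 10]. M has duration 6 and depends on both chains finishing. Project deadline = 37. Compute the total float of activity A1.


Forward pass: ES(A1) = sum of predecessors on chain A = 0
EF = ES + duration = 0 + 8 = 8
Backward pass: LF(M) = deadline = 37; LS(M) = 37 - 6 = 31
LF(A1) = LS(M) - sum(successors on chain A) = 31 - 3 = 28
LS = LF - duration = 28 - 8 = 20
Total float = LS - ES = 20 - 0 = 20

20


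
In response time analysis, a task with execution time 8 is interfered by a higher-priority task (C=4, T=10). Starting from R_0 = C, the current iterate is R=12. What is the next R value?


R_next = C + ceil(R_prev / T_hp) * C_hp
ceil(12 / 10) = ceil(1.2) = 2
Interference = 2 * 4 = 8
R_next = 8 + 8 = 16

16


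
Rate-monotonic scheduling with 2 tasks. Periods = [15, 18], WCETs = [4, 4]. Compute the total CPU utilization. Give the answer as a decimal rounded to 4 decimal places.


Compute individual utilizations (exact fractions):
  Task 1: C/T = 4/15 (approx. 0.2667)
  Task 2: C/T = 4/18 = 2/9 (approx. 0.2222)
Total utilization U = 4/15 + 2/9 = 22/45
Rounded to 4 decimal places: U = 0.4889
RM (Liu & Layland) bound for 2 tasks = 0.828427; compare with U = 22/45 (approx. 0.488889)
U <= bound, so schedulable by RM sufficient condition.

0.4889


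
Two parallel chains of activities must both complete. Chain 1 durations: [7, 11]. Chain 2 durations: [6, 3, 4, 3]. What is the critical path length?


Path A total = 7 + 11 = 18
Path B total = 6 + 3 + 4 + 3 = 16
Critical path = longest path = max(18, 16) = 18

18


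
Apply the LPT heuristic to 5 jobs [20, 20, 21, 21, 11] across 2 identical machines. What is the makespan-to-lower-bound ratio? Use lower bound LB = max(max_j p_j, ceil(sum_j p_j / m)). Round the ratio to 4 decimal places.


LPT order: [21, 21, 20, 20, 11]
Machine loads after assignment: [52, 41]
LPT makespan = 52
Lower bound = max(max_job, ceil(total/2)) = max(21, 47) = 47
Ratio = 52 / 47 = 1.1064

1.1064


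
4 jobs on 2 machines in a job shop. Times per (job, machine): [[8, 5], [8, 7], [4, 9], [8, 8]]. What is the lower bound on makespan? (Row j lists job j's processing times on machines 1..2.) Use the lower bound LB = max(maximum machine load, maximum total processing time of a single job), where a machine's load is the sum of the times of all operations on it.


Machine loads:
  Machine 1: 8 + 8 + 4 + 8 = 28
  Machine 2: 5 + 7 + 9 + 8 = 29
Max machine load = 29
Job totals:
  Job 1: 13
  Job 2: 15
  Job 3: 13
  Job 4: 16
Max job total = 16
Lower bound = max(29, 16) = 29

29


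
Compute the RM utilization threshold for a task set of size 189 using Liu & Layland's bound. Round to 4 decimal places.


Compute 2^(1/189) = 1.0036741787
Subtract 1: 1.0036741787 - 1 = 0.0036741787
Multiply by n: 189 * 0.0036741787 = 0.6944197743
Round to 4 dp: 0.6944

0.6944


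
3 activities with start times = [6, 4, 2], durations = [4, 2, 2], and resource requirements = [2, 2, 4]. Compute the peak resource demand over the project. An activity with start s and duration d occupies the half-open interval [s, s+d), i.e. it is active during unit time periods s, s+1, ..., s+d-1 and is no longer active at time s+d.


Each activity i is active on [start_i, start_i + duration_i).
Compute total resource usage per time slot:
  t=0: active resources = [], total = 0
  t=1: active resources = [], total = 0
  t=2: active resources = [4], total = 4
  t=3: active resources = [4], total = 4
  t=4: active resources = [2], total = 2
  t=5: active resources = [2], total = 2
  t=6: active resources = [2], total = 2
  t=7: active resources = [2], total = 2
  t=8: active resources = [2], total = 2
  t=9: active resources = [2], total = 2
Peak resource demand = 4

4


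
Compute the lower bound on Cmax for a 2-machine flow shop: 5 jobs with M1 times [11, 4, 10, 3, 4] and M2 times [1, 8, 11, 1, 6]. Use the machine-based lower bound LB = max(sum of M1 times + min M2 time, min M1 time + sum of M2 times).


LB1 = sum(M1 times) + min(M2 times) = 32 + 1 = 33
LB2 = min(M1 times) + sum(M2 times) = 3 + 27 = 30
Lower bound = max(LB1, LB2) = max(33, 30) = 33

33


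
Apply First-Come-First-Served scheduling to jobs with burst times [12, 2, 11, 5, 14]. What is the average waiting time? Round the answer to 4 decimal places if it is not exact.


FCFS order (as given): [12, 2, 11, 5, 14]
Waiting times:
  Job 1: wait = 0
  Job 2: wait = 12
  Job 3: wait = 14
  Job 4: wait = 25
  Job 5: wait = 30
Sum of waiting times = 81
Average waiting time = 81/5 = 16.2

16.2


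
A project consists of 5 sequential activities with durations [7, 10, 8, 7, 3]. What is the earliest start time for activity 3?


Activity 3 starts after activities 1 through 2 complete.
Predecessor durations: [7, 10]
ES = 7 + 10 = 17

17


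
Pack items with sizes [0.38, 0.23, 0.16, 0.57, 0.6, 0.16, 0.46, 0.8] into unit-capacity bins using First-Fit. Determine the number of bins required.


Place items sequentially using First-Fit:
  Item 0.38 -> new Bin 1
  Item 0.23 -> Bin 1 (now 0.61)
  Item 0.16 -> Bin 1 (now 0.77)
  Item 0.57 -> new Bin 2
  Item 0.6 -> new Bin 3
  Item 0.16 -> Bin 1 (now 0.93)
  Item 0.46 -> new Bin 4
  Item 0.8 -> new Bin 5
Total bins used = 5

5


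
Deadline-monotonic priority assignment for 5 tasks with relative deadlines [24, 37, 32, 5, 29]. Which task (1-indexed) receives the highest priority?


Sort tasks by relative deadline (ascending):
  Task 4: deadline = 5
  Task 1: deadline = 24
  Task 5: deadline = 29
  Task 3: deadline = 32
  Task 2: deadline = 37
Priority order (highest first): [4, 1, 5, 3, 2]
Highest priority task = 4

4


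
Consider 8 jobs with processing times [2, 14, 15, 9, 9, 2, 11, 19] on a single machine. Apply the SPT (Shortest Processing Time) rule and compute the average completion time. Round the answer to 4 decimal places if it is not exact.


Sort jobs by processing time (SPT order): [2, 2, 9, 9, 11, 14, 15, 19]
Compute completion times sequentially:
  Job 1: processing = 2, completes at 2
  Job 2: processing = 2, completes at 4
  Job 3: processing = 9, completes at 13
  Job 4: processing = 9, completes at 22
  Job 5: processing = 11, completes at 33
  Job 6: processing = 14, completes at 47
  Job 7: processing = 15, completes at 62
  Job 8: processing = 19, completes at 81
Sum of completion times = 264
Average completion time = 264/8 = 33.0

33.0


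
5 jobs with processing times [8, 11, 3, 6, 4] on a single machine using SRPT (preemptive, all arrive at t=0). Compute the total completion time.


Since all jobs arrive at t=0, SRPT equals SPT ordering.
SPT order: [3, 4, 6, 8, 11]
Completion times:
  Job 1: p=3, C=3
  Job 2: p=4, C=7
  Job 3: p=6, C=13
  Job 4: p=8, C=21
  Job 5: p=11, C=32
Total completion time = 3 + 7 + 13 + 21 + 32 = 76

76


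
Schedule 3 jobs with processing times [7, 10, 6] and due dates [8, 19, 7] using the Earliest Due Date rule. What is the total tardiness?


Sort by due date (EDD order): [(6, 7), (7, 8), (10, 19)]
Compute completion times and tardiness:
  Job 1: p=6, d=7, C=6, tardiness=max(0,6-7)=0
  Job 2: p=7, d=8, C=13, tardiness=max(0,13-8)=5
  Job 3: p=10, d=19, C=23, tardiness=max(0,23-19)=4
Total tardiness = 9

9


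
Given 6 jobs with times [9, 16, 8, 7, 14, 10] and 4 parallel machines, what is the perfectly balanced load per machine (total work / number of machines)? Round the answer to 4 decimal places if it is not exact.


Total processing time = 9 + 16 + 8 + 7 + 14 + 10 = 64
Number of machines = 4
Ideal balanced load = 64 / 4 = 16.0

16.0


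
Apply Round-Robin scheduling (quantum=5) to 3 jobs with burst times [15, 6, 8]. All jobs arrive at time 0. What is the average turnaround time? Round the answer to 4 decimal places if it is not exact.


Time quantum = 5
Execution trace:
  J1 runs 5 units, time = 5
  J2 runs 5 units, time = 10
  J3 runs 5 units, time = 15
  J1 runs 5 units, time = 20
  J2 runs 1 units, time = 21
  J3 runs 3 units, time = 24
  J1 runs 5 units, time = 29
Finish times: [29, 21, 24]
Average turnaround = 74/3 = 24.6667

24.6667


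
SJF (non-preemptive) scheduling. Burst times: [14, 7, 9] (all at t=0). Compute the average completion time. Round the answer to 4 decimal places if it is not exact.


SJF order (ascending): [7, 9, 14]
Completion times:
  Job 1: burst=7, C=7
  Job 2: burst=9, C=16
  Job 3: burst=14, C=30
Average completion = 53/3 = 17.6667

17.6667


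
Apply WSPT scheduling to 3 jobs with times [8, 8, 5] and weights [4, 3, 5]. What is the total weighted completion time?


Compute p/w ratios and sort ascending (WSPT): [(5, 5), (8, 4), (8, 3)]
Compute weighted completion times:
  Job (p=5,w=5): C=5, w*C=5*5=25
  Job (p=8,w=4): C=13, w*C=4*13=52
  Job (p=8,w=3): C=21, w*C=3*21=63
Total weighted completion time = 140

140


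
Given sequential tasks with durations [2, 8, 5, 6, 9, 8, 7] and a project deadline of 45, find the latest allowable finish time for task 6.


LF(activity 6) = deadline - sum of successor durations
Successors: activities 7 through 7 with durations [7]
Sum of successor durations = 7
LF = 45 - 7 = 38

38


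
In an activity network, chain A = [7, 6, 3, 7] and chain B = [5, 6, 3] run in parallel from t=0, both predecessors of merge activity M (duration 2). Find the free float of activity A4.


ES(A4) = sum of predecessors on chain A = 16
EF(A4) = ES + duration = 16 + 7 = 23
Successor of A4 is M. ES(M) = max(sum(A), sum(B)) = max(23, 14) = 23
Free float = ES(successor) - EF(current) = 23 - 23 = 0

0


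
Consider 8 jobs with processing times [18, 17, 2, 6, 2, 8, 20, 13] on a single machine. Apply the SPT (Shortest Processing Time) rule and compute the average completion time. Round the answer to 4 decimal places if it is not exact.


Sort jobs by processing time (SPT order): [2, 2, 6, 8, 13, 17, 18, 20]
Compute completion times sequentially:
  Job 1: processing = 2, completes at 2
  Job 2: processing = 2, completes at 4
  Job 3: processing = 6, completes at 10
  Job 4: processing = 8, completes at 18
  Job 5: processing = 13, completes at 31
  Job 6: processing = 17, completes at 48
  Job 7: processing = 18, completes at 66
  Job 8: processing = 20, completes at 86
Sum of completion times = 265
Average completion time = 265/8 = 33.125

33.125


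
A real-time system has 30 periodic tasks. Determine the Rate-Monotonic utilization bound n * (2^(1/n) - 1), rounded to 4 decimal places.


Compute 2^(1/30) = 1.0233738920
Subtract 1: 1.0233738920 - 1 = 0.0233738920
Multiply by n: 30 * 0.0233738920 = 0.7012167600
Round to 4 dp: 0.7012

0.7012


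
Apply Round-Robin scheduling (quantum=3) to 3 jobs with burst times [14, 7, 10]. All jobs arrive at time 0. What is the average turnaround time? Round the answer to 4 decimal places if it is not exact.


Time quantum = 3
Execution trace:
  J1 runs 3 units, time = 3
  J2 runs 3 units, time = 6
  J3 runs 3 units, time = 9
  J1 runs 3 units, time = 12
  J2 runs 3 units, time = 15
  J3 runs 3 units, time = 18
  J1 runs 3 units, time = 21
  J2 runs 1 units, time = 22
  J3 runs 3 units, time = 25
  J1 runs 3 units, time = 28
  J3 runs 1 units, time = 29
  J1 runs 2 units, time = 31
Finish times: [31, 22, 29]
Average turnaround = 82/3 = 27.3333

27.3333


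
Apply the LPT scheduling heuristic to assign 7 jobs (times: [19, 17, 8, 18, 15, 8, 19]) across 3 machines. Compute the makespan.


Sort jobs in decreasing order (LPT): [19, 19, 18, 17, 15, 8, 8]
Assign each job to the least loaded machine:
  Machine 1: jobs [19, 15], load = 34
  Machine 2: jobs [19, 8, 8], load = 35
  Machine 3: jobs [18, 17], load = 35
Makespan = max load = 35

35


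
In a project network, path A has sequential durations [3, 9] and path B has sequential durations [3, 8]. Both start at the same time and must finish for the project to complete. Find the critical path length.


Path A total = 3 + 9 = 12
Path B total = 3 + 8 = 11
Critical path = longest path = max(12, 11) = 12

12


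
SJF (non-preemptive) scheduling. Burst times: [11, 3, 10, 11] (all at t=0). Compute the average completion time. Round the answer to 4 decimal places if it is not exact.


SJF order (ascending): [3, 10, 11, 11]
Completion times:
  Job 1: burst=3, C=3
  Job 2: burst=10, C=13
  Job 3: burst=11, C=24
  Job 4: burst=11, C=35
Average completion = 75/4 = 18.75

18.75


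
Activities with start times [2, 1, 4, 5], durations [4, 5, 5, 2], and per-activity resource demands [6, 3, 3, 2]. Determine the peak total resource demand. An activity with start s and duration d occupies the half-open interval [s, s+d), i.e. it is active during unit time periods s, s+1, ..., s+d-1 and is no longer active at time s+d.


Each activity i is active on [start_i, start_i + duration_i).
Compute total resource usage per time slot:
  t=0: active resources = [], total = 0
  t=1: active resources = [3], total = 3
  t=2: active resources = [6, 3], total = 9
  t=3: active resources = [6, 3], total = 9
  t=4: active resources = [6, 3, 3], total = 12
  t=5: active resources = [6, 3, 3, 2], total = 14
  t=6: active resources = [3, 2], total = 5
  t=7: active resources = [3], total = 3
  t=8: active resources = [3], total = 3
Peak resource demand = 14

14


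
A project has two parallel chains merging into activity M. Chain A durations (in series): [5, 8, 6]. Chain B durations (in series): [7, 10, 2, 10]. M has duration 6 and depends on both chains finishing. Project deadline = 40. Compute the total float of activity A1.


Forward pass: ES(A1) = sum of predecessors on chain A = 0
EF = ES + duration = 0 + 5 = 5
Backward pass: LF(M) = deadline = 40; LS(M) = 40 - 6 = 34
LF(A1) = LS(M) - sum(successors on chain A) = 34 - 14 = 20
LS = LF - duration = 20 - 5 = 15
Total float = LS - ES = 15 - 0 = 15

15


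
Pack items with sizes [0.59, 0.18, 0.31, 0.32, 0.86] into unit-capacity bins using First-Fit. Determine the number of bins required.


Place items sequentially using First-Fit:
  Item 0.59 -> new Bin 1
  Item 0.18 -> Bin 1 (now 0.77)
  Item 0.31 -> new Bin 2
  Item 0.32 -> Bin 2 (now 0.63)
  Item 0.86 -> new Bin 3
Total bins used = 3

3


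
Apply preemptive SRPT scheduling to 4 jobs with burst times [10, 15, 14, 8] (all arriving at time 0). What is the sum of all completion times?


Since all jobs arrive at t=0, SRPT equals SPT ordering.
SPT order: [8, 10, 14, 15]
Completion times:
  Job 1: p=8, C=8
  Job 2: p=10, C=18
  Job 3: p=14, C=32
  Job 4: p=15, C=47
Total completion time = 8 + 18 + 32 + 47 = 105

105


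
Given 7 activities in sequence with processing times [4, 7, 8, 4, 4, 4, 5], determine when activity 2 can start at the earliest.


Activity 2 starts after activities 1 through 1 complete.
Predecessor durations: [4]
ES = 4 = 4

4


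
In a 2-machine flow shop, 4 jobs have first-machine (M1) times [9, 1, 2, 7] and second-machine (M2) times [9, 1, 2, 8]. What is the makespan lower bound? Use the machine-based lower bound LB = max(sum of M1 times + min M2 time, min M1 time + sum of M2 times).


LB1 = sum(M1 times) + min(M2 times) = 19 + 1 = 20
LB2 = min(M1 times) + sum(M2 times) = 1 + 20 = 21
Lower bound = max(LB1, LB2) = max(20, 21) = 21

21


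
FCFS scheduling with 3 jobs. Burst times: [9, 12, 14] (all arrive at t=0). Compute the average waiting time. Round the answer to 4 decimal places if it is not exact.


FCFS order (as given): [9, 12, 14]
Waiting times:
  Job 1: wait = 0
  Job 2: wait = 9
  Job 3: wait = 21
Sum of waiting times = 30
Average waiting time = 30/3 = 10.0

10.0


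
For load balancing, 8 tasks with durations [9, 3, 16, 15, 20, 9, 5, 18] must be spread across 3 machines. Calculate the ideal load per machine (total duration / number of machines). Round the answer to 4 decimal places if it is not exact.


Total processing time = 9 + 3 + 16 + 15 + 20 + 9 + 5 + 18 = 95
Number of machines = 3
Ideal balanced load = 95 / 3 = 31.6667

31.6667


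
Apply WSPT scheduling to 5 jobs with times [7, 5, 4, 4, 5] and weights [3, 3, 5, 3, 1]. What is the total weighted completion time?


Compute p/w ratios and sort ascending (WSPT): [(4, 5), (4, 3), (5, 3), (7, 3), (5, 1)]
Compute weighted completion times:
  Job (p=4,w=5): C=4, w*C=5*4=20
  Job (p=4,w=3): C=8, w*C=3*8=24
  Job (p=5,w=3): C=13, w*C=3*13=39
  Job (p=7,w=3): C=20, w*C=3*20=60
  Job (p=5,w=1): C=25, w*C=1*25=25
Total weighted completion time = 168

168


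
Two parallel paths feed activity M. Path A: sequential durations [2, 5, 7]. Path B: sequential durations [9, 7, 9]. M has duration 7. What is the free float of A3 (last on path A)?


ES(A3) = sum of predecessors on chain A = 7
EF(A3) = ES + duration = 7 + 7 = 14
Successor of A3 is M. ES(M) = max(sum(A), sum(B)) = max(14, 25) = 25
Free float = ES(successor) - EF(current) = 25 - 14 = 11

11


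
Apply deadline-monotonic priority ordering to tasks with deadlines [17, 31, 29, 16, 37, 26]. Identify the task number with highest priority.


Sort tasks by relative deadline (ascending):
  Task 4: deadline = 16
  Task 1: deadline = 17
  Task 6: deadline = 26
  Task 3: deadline = 29
  Task 2: deadline = 31
  Task 5: deadline = 37
Priority order (highest first): [4, 1, 6, 3, 2, 5]
Highest priority task = 4

4


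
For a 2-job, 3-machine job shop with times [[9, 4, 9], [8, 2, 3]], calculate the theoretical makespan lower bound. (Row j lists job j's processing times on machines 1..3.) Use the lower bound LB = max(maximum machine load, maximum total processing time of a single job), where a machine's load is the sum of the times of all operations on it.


Machine loads:
  Machine 1: 9 + 8 = 17
  Machine 2: 4 + 2 = 6
  Machine 3: 9 + 3 = 12
Max machine load = 17
Job totals:
  Job 1: 22
  Job 2: 13
Max job total = 22
Lower bound = max(17, 22) = 22

22


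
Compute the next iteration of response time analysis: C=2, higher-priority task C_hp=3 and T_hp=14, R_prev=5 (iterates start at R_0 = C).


R_next = C + ceil(R_prev / T_hp) * C_hp
ceil(5 / 14) = ceil(0.3571) = 1
Interference = 1 * 3 = 3
R_next = 2 + 3 = 5
R_next = R_prev, so the iteration has converged (response time = 5).

5


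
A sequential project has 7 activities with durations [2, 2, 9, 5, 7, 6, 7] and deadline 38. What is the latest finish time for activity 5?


LF(activity 5) = deadline - sum of successor durations
Successors: activities 6 through 7 with durations [6, 7]
Sum of successor durations = 13
LF = 38 - 13 = 25

25


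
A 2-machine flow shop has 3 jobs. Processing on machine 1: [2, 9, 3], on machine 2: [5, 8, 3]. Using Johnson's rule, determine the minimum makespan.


Apply Johnson's rule:
  Group 1 (a <= b): [(1, 2, 5), (3, 3, 3)]
  Group 2 (a > b): [(2, 9, 8)]
Optimal job order: [1, 3, 2]
Schedule:
  Job 1: M1 done at 2, M2 done at 7
  Job 3: M1 done at 5, M2 done at 10
  Job 2: M1 done at 14, M2 done at 22
Makespan = 22

22


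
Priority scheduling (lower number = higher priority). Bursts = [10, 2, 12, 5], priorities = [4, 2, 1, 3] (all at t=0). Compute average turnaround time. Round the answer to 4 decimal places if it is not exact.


Sort by priority (ascending = highest first):
Order: [(1, 12), (2, 2), (3, 5), (4, 10)]
Completion times:
  Priority 1, burst=12, C=12
  Priority 2, burst=2, C=14
  Priority 3, burst=5, C=19
  Priority 4, burst=10, C=29
Average turnaround = 74/4 = 18.5

18.5


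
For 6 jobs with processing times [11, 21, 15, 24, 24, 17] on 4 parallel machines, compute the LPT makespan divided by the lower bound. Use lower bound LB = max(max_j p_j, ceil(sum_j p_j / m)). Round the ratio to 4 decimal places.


LPT order: [24, 24, 21, 17, 15, 11]
Machine loads after assignment: [24, 24, 32, 32]
LPT makespan = 32
Lower bound = max(max_job, ceil(total/4)) = max(24, 28) = 28
Ratio = 32 / 28 = 1.1429

1.1429


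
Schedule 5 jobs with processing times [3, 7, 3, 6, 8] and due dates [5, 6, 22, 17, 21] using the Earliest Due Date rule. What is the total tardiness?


Sort by due date (EDD order): [(3, 5), (7, 6), (6, 17), (8, 21), (3, 22)]
Compute completion times and tardiness:
  Job 1: p=3, d=5, C=3, tardiness=max(0,3-5)=0
  Job 2: p=7, d=6, C=10, tardiness=max(0,10-6)=4
  Job 3: p=6, d=17, C=16, tardiness=max(0,16-17)=0
  Job 4: p=8, d=21, C=24, tardiness=max(0,24-21)=3
  Job 5: p=3, d=22, C=27, tardiness=max(0,27-22)=5
Total tardiness = 12

12


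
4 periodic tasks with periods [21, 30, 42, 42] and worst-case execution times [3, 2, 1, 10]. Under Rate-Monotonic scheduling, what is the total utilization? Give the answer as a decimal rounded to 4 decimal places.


Compute individual utilizations (exact fractions):
  Task 1: C/T = 3/21 = 1/7 (approx. 0.1429)
  Task 2: C/T = 2/30 = 1/15 (approx. 0.0667)
  Task 3: C/T = 1/42 (approx. 0.0238)
  Task 4: C/T = 10/42 = 5/21 (approx. 0.2381)
Total utilization U = 1/7 + 1/15 + 1/42 + 5/21 = 33/70
Rounded to 4 decimal places: U = 0.4714
RM (Liu & Layland) bound for 4 tasks = 0.756828; compare with U = 33/70 (approx. 0.471429)
U <= bound, so schedulable by RM sufficient condition.

0.4714


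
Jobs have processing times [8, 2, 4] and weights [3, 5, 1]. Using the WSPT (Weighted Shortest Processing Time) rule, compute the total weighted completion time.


Compute p/w ratios and sort ascending (WSPT): [(2, 5), (8, 3), (4, 1)]
Compute weighted completion times:
  Job (p=2,w=5): C=2, w*C=5*2=10
  Job (p=8,w=3): C=10, w*C=3*10=30
  Job (p=4,w=1): C=14, w*C=1*14=14
Total weighted completion time = 54

54


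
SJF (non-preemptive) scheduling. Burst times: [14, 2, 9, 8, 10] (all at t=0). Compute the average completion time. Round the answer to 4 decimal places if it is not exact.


SJF order (ascending): [2, 8, 9, 10, 14]
Completion times:
  Job 1: burst=2, C=2
  Job 2: burst=8, C=10
  Job 3: burst=9, C=19
  Job 4: burst=10, C=29
  Job 5: burst=14, C=43
Average completion = 103/5 = 20.6

20.6
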